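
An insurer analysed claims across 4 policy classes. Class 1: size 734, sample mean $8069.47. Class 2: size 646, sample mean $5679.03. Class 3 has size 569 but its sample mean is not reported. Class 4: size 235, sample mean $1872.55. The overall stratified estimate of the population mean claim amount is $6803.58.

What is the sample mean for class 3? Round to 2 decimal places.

N = 734 + 646 + 569 + 235 = 2184.
Overall total = μ·N = 6803.58·2184 = 14859018.72.
Subtract the known strata: 734·8069.47 + 646·5679.03 + 235·1872.55 = 10031693.61.
Remaining total for class 3: 14859018.72 − 10031693.61 = 4827325.11.
Divide by its size: 4827325.11 / 569 = 8483.8754... → 8483.88.

8483.88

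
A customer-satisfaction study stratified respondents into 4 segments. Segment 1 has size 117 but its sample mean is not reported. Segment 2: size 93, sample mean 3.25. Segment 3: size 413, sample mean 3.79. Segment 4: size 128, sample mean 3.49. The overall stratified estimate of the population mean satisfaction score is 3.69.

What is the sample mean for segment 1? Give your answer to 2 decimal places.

Σ Nₕx̄ₕ = N·μ, so 117·x̄_1 = 751·3.69 − (93·3.25 + 413·3.79 + 128·3.49).
= 2771.19 − 2314.24 = 456.95.
x̄_1 = 456.95 / 117 = 3.9056... → 3.91.

3.91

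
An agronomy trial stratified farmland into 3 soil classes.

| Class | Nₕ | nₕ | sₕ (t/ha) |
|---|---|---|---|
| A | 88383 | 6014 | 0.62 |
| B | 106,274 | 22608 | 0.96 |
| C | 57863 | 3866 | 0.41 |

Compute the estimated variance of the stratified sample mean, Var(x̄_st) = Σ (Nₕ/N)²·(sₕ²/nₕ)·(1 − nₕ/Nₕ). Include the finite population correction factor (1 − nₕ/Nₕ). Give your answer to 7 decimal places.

N = 252520. Term for each stratum: Wₕ²sₕ²/nₕ·(1−nₕ/Nₕ).
Var(x̄_st) = 0.0000072973 + 0.0000056841 + 0.0000021305 = 0.0000151119 → 0.0000151.

0.0000151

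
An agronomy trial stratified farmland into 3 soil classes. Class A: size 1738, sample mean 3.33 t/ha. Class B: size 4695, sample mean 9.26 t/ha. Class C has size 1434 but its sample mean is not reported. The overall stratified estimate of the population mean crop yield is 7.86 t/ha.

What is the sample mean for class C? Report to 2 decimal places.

8.77

N = 1738 + 4695 + 1434 = 7867.
Overall total = μ·N = 7.86·7867 = 61834.62.
Subtract the known strata: 1738·3.33 + 4695·9.26 = 49263.24.
Remaining total for class C: 61834.62 − 49263.24 = 12571.38.
Divide by its size: 12571.38 / 1434 = 8.7667... → 8.77.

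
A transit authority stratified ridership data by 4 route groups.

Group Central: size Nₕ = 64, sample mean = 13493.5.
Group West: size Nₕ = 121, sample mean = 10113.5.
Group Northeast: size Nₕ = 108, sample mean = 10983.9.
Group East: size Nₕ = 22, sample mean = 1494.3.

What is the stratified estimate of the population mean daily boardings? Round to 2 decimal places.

N = 315; weights Wₕ = Nₕ/N = (0.2032, 0.3841, 0.3429, 0.0698).
x̄_st = Σ Wₕ·x̄ₕ = 0.2032·13493.5 + 0.3841·10113.5 + 0.3429·10983.9 + 0.0698·1494.3 ≈ 10496.6771...
→ 10496.68.

10496.68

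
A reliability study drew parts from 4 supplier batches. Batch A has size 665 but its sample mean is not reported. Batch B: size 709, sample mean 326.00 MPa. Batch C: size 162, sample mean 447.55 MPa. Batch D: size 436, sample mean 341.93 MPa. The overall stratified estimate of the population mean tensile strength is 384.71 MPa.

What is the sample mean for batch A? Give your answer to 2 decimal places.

Σ Nₕx̄ₕ = N·μ, so 665·x̄_A = 1972·384.71 − (709·326.00 + 162·447.55 + 436·341.93).
= 758648.12 − 452718.58 = 305929.54.
x̄_A = 305929.54 / 665 = 460.0444... → 460.04.

460.04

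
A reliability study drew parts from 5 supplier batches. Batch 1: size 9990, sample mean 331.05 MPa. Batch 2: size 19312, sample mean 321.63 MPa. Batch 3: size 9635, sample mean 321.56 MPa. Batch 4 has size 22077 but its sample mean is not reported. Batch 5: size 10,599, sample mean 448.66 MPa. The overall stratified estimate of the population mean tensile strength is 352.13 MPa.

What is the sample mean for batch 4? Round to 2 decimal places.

355.35

N = 9990 + 19312 + 9635 + 22077 + 10599 = 71613.
Overall total = μ·N = 352.13·71613 = 25217085.69.
Subtract the known strata: 9990·331.05 + 19312·321.63 + 9635·321.56 + 10599·448.66 = 17372086.
Remaining total for batch 4: 25217085.69 − 17372086 = 7844999.69.
Divide by its size: 7844999.69 / 22077 = 355.3472... → 355.35.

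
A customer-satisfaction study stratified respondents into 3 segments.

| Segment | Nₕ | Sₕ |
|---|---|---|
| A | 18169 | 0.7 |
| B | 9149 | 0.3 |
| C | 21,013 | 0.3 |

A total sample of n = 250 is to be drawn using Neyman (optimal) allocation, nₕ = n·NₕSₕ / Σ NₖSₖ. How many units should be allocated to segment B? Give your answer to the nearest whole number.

32

Σ NₕSₕ = 18169·0.7 + 9149·0.3 + 21013·0.3 = 21766.9.
Share for B: 2744.7/21766.9 = 0.12610.
n_B = 250 × 0.12610 = 31.524... → 32.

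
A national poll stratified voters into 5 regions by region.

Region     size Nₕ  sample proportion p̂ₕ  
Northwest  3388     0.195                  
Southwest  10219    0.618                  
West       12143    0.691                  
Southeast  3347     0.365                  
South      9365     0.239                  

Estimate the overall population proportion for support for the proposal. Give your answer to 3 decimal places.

Wₕ = Nₕ/N with N = 38462: 0.0881, 0.2657, 0.3157, 0.0870, 0.2435.
p̂_st = 0.0881·0.195 + 0.2657·0.618 + 0.3157·0.691 + 0.0870·0.365 + 0.2435·0.239 ≈ 0.48949... → 0.489.

0.489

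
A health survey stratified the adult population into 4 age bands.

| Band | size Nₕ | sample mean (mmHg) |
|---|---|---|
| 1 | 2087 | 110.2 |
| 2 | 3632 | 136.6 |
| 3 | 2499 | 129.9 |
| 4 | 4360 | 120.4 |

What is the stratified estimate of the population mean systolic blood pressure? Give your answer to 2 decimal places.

125.27

x̄_st = (Σ Nₕx̄ₕ) / (Σ Nₕ) = (2087·110.2 + 3632·136.6 + 2499·129.9 + 4360·120.4) / 12578
= 1575682.7 / 12578 = 125.2729... → 125.27.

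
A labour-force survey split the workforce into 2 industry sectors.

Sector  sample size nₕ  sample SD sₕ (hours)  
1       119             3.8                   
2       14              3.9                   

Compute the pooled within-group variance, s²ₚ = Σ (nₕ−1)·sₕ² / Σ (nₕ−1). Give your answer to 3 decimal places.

Degrees of freedom: 118 + 13 = 131.
Σ(nₕ−1)sₕ² = 118·14.44 + 13·15.21 = 1901.65.
s²ₚ = 1901.65 / 131 = 14.51641... → 14.516.

14.516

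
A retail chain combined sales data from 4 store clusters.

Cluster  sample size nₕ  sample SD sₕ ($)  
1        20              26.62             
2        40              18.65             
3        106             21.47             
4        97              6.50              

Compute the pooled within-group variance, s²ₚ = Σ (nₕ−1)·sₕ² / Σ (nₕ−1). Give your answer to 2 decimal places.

1: (20−1)·26.62² = 19·708.6244 = 13463.8636
2: (40−1)·18.65² = 39·347.8225 = 13565.0775
3: (106−1)·21.47² = 105·460.9609 = 48400.8945
4: (97−1)·6.50² = 96·42.25 = 4056
Numerator = 79485.8356; denominator = Σ(nₕ−1) = 259.
s²ₚ = 79485.8356/259 = 306.8951... → 306.90.

306.90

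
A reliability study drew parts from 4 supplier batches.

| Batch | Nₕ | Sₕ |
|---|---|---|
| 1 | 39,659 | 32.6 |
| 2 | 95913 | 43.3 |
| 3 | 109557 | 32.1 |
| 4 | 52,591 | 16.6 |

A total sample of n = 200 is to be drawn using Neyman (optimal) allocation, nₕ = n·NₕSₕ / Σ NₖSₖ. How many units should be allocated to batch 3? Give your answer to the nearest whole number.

72

1: NₕSₕ = 39659·32.6 = 1292883.4
2: NₕSₕ = 95913·43.3 = 4153032.9
3: NₕSₕ = 109557·32.1 = 3516779.7
4: NₕSₕ = 52591·16.6 = 873010.6
Σ NₕSₕ = 9835706.6.
n_3 = 200·3516779.7/9835706.6 = 71.510... → 72.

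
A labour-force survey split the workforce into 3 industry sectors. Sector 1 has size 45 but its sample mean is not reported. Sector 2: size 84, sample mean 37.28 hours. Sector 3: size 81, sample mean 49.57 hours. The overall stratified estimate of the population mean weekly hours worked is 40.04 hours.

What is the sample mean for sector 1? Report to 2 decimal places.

N = 45 + 84 + 81 = 210.
Overall total = μ·N = 40.04·210 = 8408.4.
Subtract the known strata: 84·37.28 + 81·49.57 = 7146.69.
Remaining total for sector 1: 8408.4 − 7146.69 = 1261.71.
Divide by its size: 1261.71 / 45 = 28.038 → 28.04.

28.04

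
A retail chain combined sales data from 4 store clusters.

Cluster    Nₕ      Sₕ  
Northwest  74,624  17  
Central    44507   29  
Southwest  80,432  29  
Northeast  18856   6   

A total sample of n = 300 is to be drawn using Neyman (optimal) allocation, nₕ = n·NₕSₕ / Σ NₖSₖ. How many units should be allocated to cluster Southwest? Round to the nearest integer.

Σ NₕSₕ = 74624·17 + 44507·29 + 80432·29 + 18856·6 = 5004975.
Share for Southwest: 2332528/5004975 = 0.46604.
n_Southwest = 300 × 0.46604 = 139.813... → 140.

140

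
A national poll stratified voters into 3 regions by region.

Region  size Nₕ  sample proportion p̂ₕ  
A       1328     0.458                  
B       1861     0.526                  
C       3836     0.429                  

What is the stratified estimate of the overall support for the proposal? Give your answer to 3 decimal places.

N = 1328 + 1861 + 3836 = 7025.
Overall proportion = Σ (Nₕ/N)·p̂ₕ.
Σ Nₕp̂ₕ = 608.224 + 978.886 + 1645.644 = 3232.754.
3232.754 / 7025 = 0.46018... → 0.460.

0.460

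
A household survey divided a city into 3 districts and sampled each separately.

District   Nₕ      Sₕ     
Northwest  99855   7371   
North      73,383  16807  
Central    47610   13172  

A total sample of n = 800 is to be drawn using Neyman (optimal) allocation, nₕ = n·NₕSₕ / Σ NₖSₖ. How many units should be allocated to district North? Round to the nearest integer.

380

Σ NₕSₕ = 99855·7371 + 73383·16807 + 47610·13172 = 2596498206.
Share for North: 1233348081/2596498206 = 0.47500.
n_North = 800 × 0.47500 = 380.004... → 380.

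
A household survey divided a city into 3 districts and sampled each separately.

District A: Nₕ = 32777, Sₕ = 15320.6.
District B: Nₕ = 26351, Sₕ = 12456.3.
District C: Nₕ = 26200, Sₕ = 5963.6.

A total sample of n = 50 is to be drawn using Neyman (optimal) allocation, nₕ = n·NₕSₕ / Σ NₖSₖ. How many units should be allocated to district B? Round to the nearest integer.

Σ NₕSₕ = 32777·15320.6 + 26351·12456.3 + 26200·5963.6 = 986645587.5.
Share for B: 328235961.3/986645587.5 = 0.33268.
n_B = 50 × 0.33268 = 16.634... → 17.

17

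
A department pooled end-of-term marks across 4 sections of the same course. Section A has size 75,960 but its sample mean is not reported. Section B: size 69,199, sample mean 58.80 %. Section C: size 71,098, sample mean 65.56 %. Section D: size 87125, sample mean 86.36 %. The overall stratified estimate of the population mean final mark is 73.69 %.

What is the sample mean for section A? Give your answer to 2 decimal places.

80.33

Σ Nₕx̄ₕ = N·μ, so 75960·x̄_A = 303382·73.69 − (69199·58.80 + 71098·65.56 + 87125·86.36).
= 22356219.58 − 16254201.08 = 6102018.5.
x̄_A = 6102018.5 / 75960 = 80.3320... → 80.33.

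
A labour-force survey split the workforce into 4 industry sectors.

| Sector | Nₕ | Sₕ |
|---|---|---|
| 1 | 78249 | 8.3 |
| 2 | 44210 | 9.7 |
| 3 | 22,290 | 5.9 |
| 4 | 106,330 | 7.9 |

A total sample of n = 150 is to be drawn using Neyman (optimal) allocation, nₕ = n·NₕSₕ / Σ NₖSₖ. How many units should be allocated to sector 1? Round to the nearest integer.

1: NₕSₕ = 78249·8.3 = 649466.7
2: NₕSₕ = 44210·9.7 = 428837
3: NₕSₕ = 22290·5.9 = 131511
4: NₕSₕ = 106330·7.9 = 840007
Σ NₕSₕ = 2049821.7.
n_1 = 150·649466.7/2049821.7 = 47.526... → 48.

48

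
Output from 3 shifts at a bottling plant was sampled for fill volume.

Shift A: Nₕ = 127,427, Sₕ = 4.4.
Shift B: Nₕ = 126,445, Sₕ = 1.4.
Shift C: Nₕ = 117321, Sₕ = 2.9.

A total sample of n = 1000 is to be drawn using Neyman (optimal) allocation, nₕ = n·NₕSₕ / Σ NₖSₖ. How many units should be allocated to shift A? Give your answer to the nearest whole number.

520

Σ NₕSₕ = 127427·4.4 + 126445·1.4 + 117321·2.9 = 1077932.7.
Share for A: 560678.8/1077932.7 = 0.52014.
n_A = 1000 × 0.52014 = 520.143... → 520.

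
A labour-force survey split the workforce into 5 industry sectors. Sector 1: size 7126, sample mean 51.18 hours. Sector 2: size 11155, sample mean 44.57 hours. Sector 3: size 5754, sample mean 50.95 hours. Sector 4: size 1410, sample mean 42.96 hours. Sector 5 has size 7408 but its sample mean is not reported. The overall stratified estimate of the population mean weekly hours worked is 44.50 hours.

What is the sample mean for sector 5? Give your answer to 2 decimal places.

Σ Nₕx̄ₕ = N·μ, so 7408·x̄_5 = 32853·44.50 − (7126·51.18 + 11155·44.57 + 5754·50.95 + 1410·42.96).
= 1461958.5 − 1215626.93 = 246331.57.
x̄_5 = 246331.57 / 7408 = 33.2521... → 33.25.

33.25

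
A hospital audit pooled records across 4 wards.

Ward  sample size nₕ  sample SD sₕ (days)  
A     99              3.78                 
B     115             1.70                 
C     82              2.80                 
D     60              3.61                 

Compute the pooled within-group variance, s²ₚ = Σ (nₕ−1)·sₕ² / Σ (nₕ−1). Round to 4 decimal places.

8.9024

A: (99−1)·3.78² = 98·14.2884 = 1400.2632
B: (115−1)·1.70² = 114·2.89 = 329.46
C: (82−1)·2.80² = 81·7.84 = 635.04
D: (60−1)·3.61² = 59·13.0321 = 768.8939
Numerator = 3133.6571; denominator = Σ(nₕ−1) = 352.
s²ₚ = 3133.6571/352 = 8.902435... → 8.9024.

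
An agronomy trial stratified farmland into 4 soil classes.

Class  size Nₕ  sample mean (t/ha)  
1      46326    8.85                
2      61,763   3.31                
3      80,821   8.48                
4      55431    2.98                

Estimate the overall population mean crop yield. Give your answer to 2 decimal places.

6.00

N = 46326 + 61763 + 80821 + 55431 = 244341.
Overall mean = Σ (Nₕ/N)·x̄ₕ — weight by population share, not a simple average.
Σ Nₕx̄ₕ = 46326·8.85 + 61763·3.31 + 80821·8.48 + 55431·2.98 = 409985.1 + 204435.53 + 685362.08 + 165184.38 = 1464967.09.
Divide by N: 1464967.09 / 244341 = 5.9956... → 6.00.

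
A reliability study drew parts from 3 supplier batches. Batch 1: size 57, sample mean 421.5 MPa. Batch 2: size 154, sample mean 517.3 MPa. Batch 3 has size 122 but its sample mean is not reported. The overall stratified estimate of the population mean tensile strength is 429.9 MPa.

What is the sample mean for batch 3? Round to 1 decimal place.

N = 57 + 154 + 122 = 333.
Overall total = μ·N = 429.9·333 = 143156.7.
Subtract the known strata: 57·421.5 + 154·517.3 = 103689.7.
Remaining total for batch 3: 143156.7 − 103689.7 = 39467.
Divide by its size: 39467 / 122 = 323.5 → 323.5.

323.5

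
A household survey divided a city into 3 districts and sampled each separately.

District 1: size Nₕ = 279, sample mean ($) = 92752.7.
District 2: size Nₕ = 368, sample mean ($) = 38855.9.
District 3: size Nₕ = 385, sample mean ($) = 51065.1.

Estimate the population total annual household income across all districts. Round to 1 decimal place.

59837038.0

Population total = Σ Nₕ·x̄ₕ (each stratum's size times its mean).
279·92752.7 + 368·38855.9 + 385·51065.1 = 25878003.3 + 14298971.2 + 19660063.5 = 59837038.0.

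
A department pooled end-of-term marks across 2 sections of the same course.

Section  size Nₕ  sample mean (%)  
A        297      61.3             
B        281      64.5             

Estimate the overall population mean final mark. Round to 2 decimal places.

x̄_st = (Σ Nₕx̄ₕ) / (Σ Nₕ) = (297·61.3 + 281·64.5) / 578
= 36330.6 / 578 = 62.8557... → 62.86.

62.86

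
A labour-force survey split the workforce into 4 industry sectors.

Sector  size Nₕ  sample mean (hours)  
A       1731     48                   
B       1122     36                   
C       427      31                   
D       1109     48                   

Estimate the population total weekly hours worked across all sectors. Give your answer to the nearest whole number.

189949

A: 1731·48 = 83088
B: 1122·36 = 40392
C: 427·31 = 13237
D: 1109·48 = 53232
τ̂ = Σ Nₕx̄ₕ = 189949.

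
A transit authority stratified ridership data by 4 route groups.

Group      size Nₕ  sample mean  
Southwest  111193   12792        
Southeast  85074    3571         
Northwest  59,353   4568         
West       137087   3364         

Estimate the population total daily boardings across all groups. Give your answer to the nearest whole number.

Estimate total by summing Nₕ·x̄ₕ over strata.
111193·12792 + 85074·3571 + 59353·4568 + 137087·3364 = 1422380856 + 303799254 + 271124504 + 461160668 = 2458465282.

2458465282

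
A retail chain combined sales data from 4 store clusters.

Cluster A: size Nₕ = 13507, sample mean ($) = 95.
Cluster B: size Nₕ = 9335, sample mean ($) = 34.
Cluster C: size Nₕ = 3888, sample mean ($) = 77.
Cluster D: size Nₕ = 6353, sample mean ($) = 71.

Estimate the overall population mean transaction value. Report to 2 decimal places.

N = 33083; weights Wₕ = Nₕ/N = (0.4083, 0.2822, 0.1175, 0.1920).
x̄_st = Σ Wₕ·x̄ₕ = 0.4083·95 + 0.2822·34 + 0.1175·77 + 0.1920·71 ≈ 71.0635...
→ 71.06.

71.06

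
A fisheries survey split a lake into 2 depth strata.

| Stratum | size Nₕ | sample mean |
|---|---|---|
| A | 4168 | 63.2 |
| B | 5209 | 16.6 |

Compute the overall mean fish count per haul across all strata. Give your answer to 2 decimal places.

x̄_st = (Σ Nₕx̄ₕ) / (Σ Nₕ) = (4168·63.2 + 5209·16.6) / 9377
= 349887 / 9377 = 37.3133... → 37.31.

37.31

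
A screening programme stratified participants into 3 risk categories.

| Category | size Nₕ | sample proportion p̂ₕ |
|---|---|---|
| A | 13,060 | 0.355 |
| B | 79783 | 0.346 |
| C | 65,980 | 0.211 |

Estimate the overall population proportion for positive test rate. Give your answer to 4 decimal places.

N = 13060 + 79783 + 65980 = 158823.
Overall proportion = Σ (Nₕ/N)·p̂ₕ.
Σ Nₕp̂ₕ = 4636.3 + 27604.918 + 13921.78 = 46162.998.
46162.998 / 158823 = 0.290657... → 0.2907.

0.2907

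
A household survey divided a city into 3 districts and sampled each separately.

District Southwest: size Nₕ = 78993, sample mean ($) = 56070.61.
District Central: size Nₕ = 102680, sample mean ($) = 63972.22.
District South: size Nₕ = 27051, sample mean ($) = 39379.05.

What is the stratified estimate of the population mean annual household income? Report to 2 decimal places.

x̄_st = (Σ Nₕx̄ₕ) / (Σ Nₕ) = (78993·56070.61 + 102680·63972.22 + 27051·39379.05) / 208724
= 12063095926.88 / 208724 = 57794.4842... → 57794.48.

57794.48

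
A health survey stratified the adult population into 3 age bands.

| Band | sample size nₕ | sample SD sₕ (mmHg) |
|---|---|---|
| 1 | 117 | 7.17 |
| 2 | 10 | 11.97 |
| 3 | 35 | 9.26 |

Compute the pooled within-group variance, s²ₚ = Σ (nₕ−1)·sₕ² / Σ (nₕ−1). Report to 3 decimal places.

1: (117−1)·7.17² = 116·51.4089 = 5963.4324
2: (10−1)·11.97² = 9·143.2809 = 1289.5281
3: (35−1)·9.26² = 34·85.7476 = 2915.4184
Numerator = 10168.3789; denominator = Σ(nₕ−1) = 159.
s²ₚ = 10168.3789/159 = 63.95207... → 63.952.

63.952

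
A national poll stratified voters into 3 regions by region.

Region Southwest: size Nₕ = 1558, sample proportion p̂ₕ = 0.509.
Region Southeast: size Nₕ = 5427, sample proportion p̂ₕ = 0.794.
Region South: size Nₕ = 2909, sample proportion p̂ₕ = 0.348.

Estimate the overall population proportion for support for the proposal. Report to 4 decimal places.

0.6180

Wₕ = Nₕ/N with N = 9894: 0.1575, 0.5485, 0.2940.
p̂_st = 0.1575·0.509 + 0.5485·0.794 + 0.2940·0.348 ≈ 0.617990... → 0.6180.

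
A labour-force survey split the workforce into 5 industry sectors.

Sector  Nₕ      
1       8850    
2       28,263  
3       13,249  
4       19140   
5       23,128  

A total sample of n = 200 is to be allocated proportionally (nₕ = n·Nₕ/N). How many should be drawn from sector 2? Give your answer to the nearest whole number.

61

N = 8850 + 28263 + 13249 + 19140 + 23128 = 92630.
n_2 = 200·28263/92630 = 61.023... → 61.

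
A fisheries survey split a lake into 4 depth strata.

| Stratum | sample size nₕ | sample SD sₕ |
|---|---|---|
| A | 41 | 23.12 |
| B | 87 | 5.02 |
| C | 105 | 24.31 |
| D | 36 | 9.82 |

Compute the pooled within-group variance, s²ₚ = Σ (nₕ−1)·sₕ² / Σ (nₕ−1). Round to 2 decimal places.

333.53

Degrees of freedom: 40 + 86 + 104 + 35 = 265.
Σ(nₕ−1)sₕ² = 40·534.5344 + 86·25.2004 + 104·590.9761 + 35·96.4324 = 88385.2588.
s²ₚ = 88385.2588 / 265 = 333.5293... → 333.53.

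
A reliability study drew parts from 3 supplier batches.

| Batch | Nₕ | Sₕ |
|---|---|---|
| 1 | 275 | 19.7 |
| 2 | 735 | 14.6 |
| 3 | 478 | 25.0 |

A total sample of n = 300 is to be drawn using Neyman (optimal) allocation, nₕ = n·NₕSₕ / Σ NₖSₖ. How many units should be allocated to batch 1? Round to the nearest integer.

1: NₕSₕ = 275·19.7 = 5417.5
2: NₕSₕ = 735·14.6 = 10731
3: NₕSₕ = 478·25.0 = 11950
Σ NₕSₕ = 28098.5.
n_1 = 300·5417.5/28098.5 = 57.841... → 58.

58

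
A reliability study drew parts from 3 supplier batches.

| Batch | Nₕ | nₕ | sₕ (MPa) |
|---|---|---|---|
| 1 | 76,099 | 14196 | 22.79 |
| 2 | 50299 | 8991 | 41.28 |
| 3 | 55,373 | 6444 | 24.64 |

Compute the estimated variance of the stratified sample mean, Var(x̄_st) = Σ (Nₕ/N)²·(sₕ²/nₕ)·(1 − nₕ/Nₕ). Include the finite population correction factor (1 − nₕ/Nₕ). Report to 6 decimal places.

0.024860

N = 181771; Wₕ = Nₕ/N.
batch 1: (76099/181771)²·22.79²/14196·(1 − 14196/76099) = 0.005216319
batch 2: (50299/181771)²·41.28²/8991·(1 − 8991/50299) = 0.011918338
batch 3: (55373/181771)²·24.64²/6444·(1 − 6444/55373) = 0.007725758
Sum = 0.024860414 → 0.024860.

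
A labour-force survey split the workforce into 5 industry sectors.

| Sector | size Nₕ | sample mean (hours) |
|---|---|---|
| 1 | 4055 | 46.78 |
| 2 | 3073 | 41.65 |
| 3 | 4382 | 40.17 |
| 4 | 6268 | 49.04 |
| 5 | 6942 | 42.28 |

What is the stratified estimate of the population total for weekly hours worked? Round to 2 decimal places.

1094598.77

Estimate total by summing Nₕ·x̄ₕ over strata.
4055·46.78 + 3073·41.65 + 4382·40.17 + 6268·49.04 + 6942·42.28 = 189692.9 + 127990.45 + 176024.94 + 307382.72 + 293507.76 = 1094598.77.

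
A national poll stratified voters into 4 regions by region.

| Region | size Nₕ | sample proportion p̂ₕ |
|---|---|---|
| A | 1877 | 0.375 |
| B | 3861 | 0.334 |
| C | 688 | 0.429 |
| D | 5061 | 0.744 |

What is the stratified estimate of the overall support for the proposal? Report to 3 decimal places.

0.527

Wₕ = Nₕ/N with N = 11487: 0.1634, 0.3361, 0.0599, 0.4406.
p̂_st = 0.1634·0.375 + 0.3361·0.334 + 0.0599·0.429 + 0.4406·0.744 ≈ 0.52703... → 0.527.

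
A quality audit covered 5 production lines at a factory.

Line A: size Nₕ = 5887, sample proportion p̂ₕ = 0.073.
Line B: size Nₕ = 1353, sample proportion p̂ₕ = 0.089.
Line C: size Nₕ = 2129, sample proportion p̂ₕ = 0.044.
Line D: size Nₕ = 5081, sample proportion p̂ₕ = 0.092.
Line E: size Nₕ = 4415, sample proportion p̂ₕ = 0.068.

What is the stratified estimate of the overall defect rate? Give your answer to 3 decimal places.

0.075

N = 5887 + 1353 + 2129 + 5081 + 4415 = 18865.
Overall proportion = Σ (Nₕ/N)·p̂ₕ.
Σ Nₕp̂ₕ = 429.751 + 120.417 + 93.676 + 467.452 + 300.22 = 1411.516.
1411.516 / 18865 = 0.07482... → 0.075.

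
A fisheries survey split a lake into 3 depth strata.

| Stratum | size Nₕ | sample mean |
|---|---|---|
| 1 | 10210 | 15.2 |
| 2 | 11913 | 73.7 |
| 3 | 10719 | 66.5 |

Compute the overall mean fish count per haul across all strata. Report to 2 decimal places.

N = 32842; weights Wₕ = Nₕ/N = (0.3109, 0.3627, 0.3264).
x̄_st = Σ Wₕ·x̄ₕ = 0.3109·15.2 + 0.3627·73.7 + 0.3264·66.5 ≈ 53.1634...
→ 53.16.

53.16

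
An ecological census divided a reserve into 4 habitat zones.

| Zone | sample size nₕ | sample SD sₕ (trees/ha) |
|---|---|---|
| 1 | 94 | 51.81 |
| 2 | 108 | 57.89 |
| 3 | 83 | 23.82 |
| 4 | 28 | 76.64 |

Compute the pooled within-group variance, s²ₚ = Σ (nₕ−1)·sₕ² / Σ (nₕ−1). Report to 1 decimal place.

Degrees of freedom: 93 + 107 + 82 + 27 = 309.
Σ(nₕ−1)sₕ² = 93·2684.2761 + 107·3351.2521 + 82·567.3924 + 27·5873.6896 = 813337.448.
s²ₚ = 813337.448 / 309 = 2632.160... → 2632.2.

2632.2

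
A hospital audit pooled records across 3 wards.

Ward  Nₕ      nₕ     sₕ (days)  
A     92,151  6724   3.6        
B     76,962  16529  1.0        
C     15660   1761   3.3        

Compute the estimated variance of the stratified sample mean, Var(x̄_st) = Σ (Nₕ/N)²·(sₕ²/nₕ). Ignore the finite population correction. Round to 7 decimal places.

N = 184773; Wₕ = Nₕ/N.
ward A: (92151/184773)²·3.6²/6724 = 0.0004794026
ward B: (76962/184773)²·1.0²/16529 = 0.0000104961
ward C: (15660/184773)²·3.3²/1761 = 0.0000444196
Sum = 0.0005343184 → 0.0005343.

0.0005343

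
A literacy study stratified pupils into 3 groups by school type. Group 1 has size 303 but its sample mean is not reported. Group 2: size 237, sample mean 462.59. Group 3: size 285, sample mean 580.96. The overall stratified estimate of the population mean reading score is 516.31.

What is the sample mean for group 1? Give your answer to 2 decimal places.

N = 303 + 237 + 285 = 825.
Overall total = μ·N = 516.31·825 = 425955.75.
Subtract the known strata: 237·462.59 + 285·580.96 = 275207.43.
Remaining total for group 1: 425955.75 − 275207.43 = 150748.32.
Divide by its size: 150748.32 / 303 = 497.5192... → 497.52.

497.52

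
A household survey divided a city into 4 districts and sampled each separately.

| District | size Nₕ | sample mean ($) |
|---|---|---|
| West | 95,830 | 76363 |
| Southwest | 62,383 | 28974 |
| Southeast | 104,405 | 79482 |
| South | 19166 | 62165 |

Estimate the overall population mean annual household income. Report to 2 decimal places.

N = 95830 + 62383 + 104405 + 19166 = 281784.
The stratified mean weights each stratum mean by its population share Nₕ/N.
Σ Nₕx̄ₕ = 95830·76363 + 62383·28974 + 104405·79482 + 19166·62165 = 7317866290 + 1807485042 + 8298318210 + 1191454390 = 18615123932.
Divide by N: 18615123932 / 281784 = 66061.6782... → 66061.68.

66061.68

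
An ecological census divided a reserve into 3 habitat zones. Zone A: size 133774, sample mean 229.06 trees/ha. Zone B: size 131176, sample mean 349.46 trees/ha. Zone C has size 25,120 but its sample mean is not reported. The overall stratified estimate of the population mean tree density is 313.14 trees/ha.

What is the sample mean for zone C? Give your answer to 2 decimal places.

N = 133774 + 131176 + 25120 = 290070.
Overall total = μ·N = 313.14·290070 = 90832519.8.
Subtract the known strata: 133774·229.06 + 131176·349.46 = 76483037.4.
Remaining total for zone C: 90832519.8 − 76483037.4 = 14349482.4.
Divide by its size: 14349482.4 / 25120 = 571.2374... → 571.24.

571.24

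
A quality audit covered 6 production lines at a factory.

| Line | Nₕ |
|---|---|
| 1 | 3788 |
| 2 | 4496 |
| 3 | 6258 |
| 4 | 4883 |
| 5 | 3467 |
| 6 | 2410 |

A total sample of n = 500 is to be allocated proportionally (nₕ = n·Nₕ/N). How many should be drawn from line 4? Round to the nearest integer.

N = 3788 + 4496 + 6258 + 4883 + 3467 + 2410 = 25302.
n_4 = 500·4883/25302 = 96.494... → 96.

96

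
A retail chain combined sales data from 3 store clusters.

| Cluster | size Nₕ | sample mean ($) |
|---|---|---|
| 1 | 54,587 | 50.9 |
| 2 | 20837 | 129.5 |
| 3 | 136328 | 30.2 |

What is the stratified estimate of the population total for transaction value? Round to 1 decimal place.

9593975.4

1: 54587·50.9 = 2778478.3
2: 20837·129.5 = 2698391.5
3: 136328·30.2 = 4117105.6
τ̂ = Σ Nₕx̄ₕ = 9593975.4.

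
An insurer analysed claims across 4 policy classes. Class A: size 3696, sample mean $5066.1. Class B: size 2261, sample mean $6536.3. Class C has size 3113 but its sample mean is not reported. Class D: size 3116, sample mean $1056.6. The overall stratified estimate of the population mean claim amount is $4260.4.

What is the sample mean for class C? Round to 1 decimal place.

4857.7

N = 3696 + 2261 + 3113 + 3116 = 12186.
Overall total = μ·N = 4260.4·12186 = 51917234.4.
Subtract the known strata: 3696·5066.1 + 2261·6536.3 + 3116·1056.6 = 36795245.5.
Remaining total for class C: 51917234.4 − 36795245.5 = 15121988.9.
Divide by its size: 15121988.9 / 3113 = 4857.690... → 4857.7.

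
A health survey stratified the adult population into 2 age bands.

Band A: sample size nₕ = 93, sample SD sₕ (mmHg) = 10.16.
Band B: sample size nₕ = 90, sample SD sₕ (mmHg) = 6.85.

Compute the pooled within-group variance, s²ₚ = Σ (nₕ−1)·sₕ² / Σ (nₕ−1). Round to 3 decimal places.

Degrees of freedom: 92 + 89 = 181.
Σ(nₕ−1)sₕ² = 92·103.2256 + 89·46.9225 = 13672.8577.
s²ₚ = 13672.8577 / 181 = 75.54065... → 75.541.

75.541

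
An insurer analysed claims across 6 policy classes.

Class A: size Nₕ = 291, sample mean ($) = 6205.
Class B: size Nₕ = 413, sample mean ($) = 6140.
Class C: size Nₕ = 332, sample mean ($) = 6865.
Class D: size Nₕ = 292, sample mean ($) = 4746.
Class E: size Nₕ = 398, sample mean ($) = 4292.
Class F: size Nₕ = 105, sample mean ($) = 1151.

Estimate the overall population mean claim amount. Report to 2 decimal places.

5371.69

x̄_st = (Σ Nₕx̄ₕ) / (Σ Nₕ) = (291·6205 + 413·6140 + 332·6865 + 292·4746 + 398·4292 + 105·1151) / 1831
= 9835558 / 1831 = 5371.6865... → 5371.69.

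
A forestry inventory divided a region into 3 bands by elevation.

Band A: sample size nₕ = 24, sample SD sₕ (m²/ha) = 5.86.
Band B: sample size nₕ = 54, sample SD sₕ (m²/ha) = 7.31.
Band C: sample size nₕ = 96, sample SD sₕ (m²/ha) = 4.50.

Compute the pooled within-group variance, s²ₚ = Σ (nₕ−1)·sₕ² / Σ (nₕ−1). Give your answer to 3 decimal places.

Degrees of freedom: 23 + 53 + 95 = 171.
Σ(nₕ−1)sₕ² = 23·34.3396 + 53·53.4361 + 95·20.25 = 5545.6741.
s²ₚ = 5545.6741 / 171 = 32.43084... → 32.431.

32.431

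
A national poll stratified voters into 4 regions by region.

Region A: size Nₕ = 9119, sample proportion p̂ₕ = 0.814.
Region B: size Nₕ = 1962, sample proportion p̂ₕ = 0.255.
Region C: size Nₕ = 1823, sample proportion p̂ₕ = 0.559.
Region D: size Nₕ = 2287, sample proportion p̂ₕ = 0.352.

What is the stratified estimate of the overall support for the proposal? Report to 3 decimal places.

0.642

N = 9119 + 1962 + 1823 + 2287 = 15191.
Overall proportion = Σ (Nₕ/N)·p̂ₕ.
Σ Nₕp̂ₕ = 7422.866 + 500.31 + 1019.057 + 805.024 = 9747.257.
9747.257 / 15191 = 0.64165... → 0.642.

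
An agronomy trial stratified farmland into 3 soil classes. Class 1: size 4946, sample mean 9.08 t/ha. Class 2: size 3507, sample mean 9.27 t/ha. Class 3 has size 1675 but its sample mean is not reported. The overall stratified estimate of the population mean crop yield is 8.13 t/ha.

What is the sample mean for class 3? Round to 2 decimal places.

Σ Nₕx̄ₕ = N·μ, so 1675·x̄_3 = 10128·8.13 − (4946·9.08 + 3507·9.27).
= 82340.64 − 77419.57 = 4921.07.
x̄_3 = 4921.07 / 1675 = 2.9380... → 2.94.

2.94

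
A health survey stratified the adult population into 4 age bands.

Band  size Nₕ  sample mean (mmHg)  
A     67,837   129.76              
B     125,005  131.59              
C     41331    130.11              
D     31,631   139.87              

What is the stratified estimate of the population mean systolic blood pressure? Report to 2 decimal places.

131.88

N = 67837 + 125005 + 41331 + 31631 = 265804.
Weight each subgroup mean by Nₕ/N and sum.
Σ Nₕx̄ₕ = 67837·129.76 + 125005·131.59 + 41331·130.11 + 31631·139.87 = 8802529.12 + 16449407.95 + 5377576.41 + 4424227.97 = 35053741.45.
Divide by N: 35053741.45 / 265804 = 131.8782... → 131.88.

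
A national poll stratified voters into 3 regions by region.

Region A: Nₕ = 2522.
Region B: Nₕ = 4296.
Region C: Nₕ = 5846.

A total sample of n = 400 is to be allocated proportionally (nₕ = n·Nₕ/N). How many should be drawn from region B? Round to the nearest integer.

Share of region B = 4296/12664 = 0.33923.
Allocate 400 × 0.33923 = 135.692... → 136.

136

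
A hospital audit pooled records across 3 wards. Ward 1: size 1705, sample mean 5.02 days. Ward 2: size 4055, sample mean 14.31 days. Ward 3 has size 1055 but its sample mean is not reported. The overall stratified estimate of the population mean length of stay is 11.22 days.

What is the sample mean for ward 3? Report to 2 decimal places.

Σ Nₕx̄ₕ = N·μ, so 1055·x̄_3 = 6815·11.22 − (1705·5.02 + 4055·14.31).
= 76464.3 − 66586.15 = 9878.15.
x̄_3 = 9878.15 / 1055 = 9.3632... → 9.36.

9.36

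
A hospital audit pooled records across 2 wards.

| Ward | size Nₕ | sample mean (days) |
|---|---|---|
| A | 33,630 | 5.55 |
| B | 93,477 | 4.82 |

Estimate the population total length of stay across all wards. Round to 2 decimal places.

637205.64

Estimate total by summing Nₕ·x̄ₕ over strata.
33630·5.55 + 93477·4.82 = 186646.5 + 450559.14 = 637205.64.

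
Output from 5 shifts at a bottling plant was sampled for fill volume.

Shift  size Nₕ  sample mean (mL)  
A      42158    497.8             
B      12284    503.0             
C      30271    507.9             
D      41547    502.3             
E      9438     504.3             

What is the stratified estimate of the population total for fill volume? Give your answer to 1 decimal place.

68168386.8

Population total = Σ Nₕ·x̄ₕ (each stratum's size times its mean).
42158·497.8 + 12284·503.0 + 30271·507.9 + 41547·502.3 + 9438·504.3 = 20986252.4 + 6178852 + 15374640.9 + 20869058.1 + 4759583.4 = 68168386.8.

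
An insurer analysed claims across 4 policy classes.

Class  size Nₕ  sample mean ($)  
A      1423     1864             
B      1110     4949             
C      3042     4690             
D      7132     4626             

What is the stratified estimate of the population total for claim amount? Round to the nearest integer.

55405474

Estimate total by summing Nₕ·x̄ₕ over strata.
1423·1864 + 1110·4949 + 3042·4690 + 7132·4626 = 2652472 + 5493390 + 14266980 + 32992632 = 55405474.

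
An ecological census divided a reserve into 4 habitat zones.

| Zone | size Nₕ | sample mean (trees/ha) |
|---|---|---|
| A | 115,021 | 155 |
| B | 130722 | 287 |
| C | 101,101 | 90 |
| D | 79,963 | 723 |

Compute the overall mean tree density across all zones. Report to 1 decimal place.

x̄_st = (Σ Nₕx̄ₕ) / (Σ Nₕ) = (115021·155 + 130722·287 + 101101·90 + 79963·723) / 426807
= 122257808 / 426807 = 286.448... → 286.4.

286.4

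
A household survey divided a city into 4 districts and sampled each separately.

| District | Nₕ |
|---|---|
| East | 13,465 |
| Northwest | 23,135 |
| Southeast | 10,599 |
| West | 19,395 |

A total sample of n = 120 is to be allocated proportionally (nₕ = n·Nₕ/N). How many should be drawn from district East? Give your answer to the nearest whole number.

24

Share of district East = 13465/66594 = 0.20220.
Allocate 120 × 0.20220 = 24.263... → 24.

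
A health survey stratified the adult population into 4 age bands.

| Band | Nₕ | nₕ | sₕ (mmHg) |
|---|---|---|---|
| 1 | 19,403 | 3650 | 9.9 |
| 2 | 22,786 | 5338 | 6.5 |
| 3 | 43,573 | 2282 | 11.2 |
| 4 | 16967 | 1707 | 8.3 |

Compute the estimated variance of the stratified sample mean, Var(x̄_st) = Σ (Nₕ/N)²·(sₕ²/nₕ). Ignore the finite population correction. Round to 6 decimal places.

0.012338

N = 102729; Wₕ = Nₕ/N.
band 1: (19403/102729)²·9.9²/3650 = 0.000957920
band 2: (22786/102729)²·6.5²/5338 = 0.000389402
band 3: (43573/102729)²·11.2²/2282 = 0.009889383
band 4: (16967/102729)²·8.3²/1707 = 0.001100897
Sum = 0.012337602 → 0.012338.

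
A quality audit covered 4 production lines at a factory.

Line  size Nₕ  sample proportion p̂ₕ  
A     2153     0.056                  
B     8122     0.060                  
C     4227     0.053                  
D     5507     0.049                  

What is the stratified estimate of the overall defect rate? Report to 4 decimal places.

0.0551

Wₕ = Nₕ/N with N = 20009: 0.1076, 0.4059, 0.2113, 0.2752.
p̂_st = 0.1076·0.056 + 0.4059·0.060 + 0.2113·0.053 + 0.2752·0.049 ≈ 0.055063... → 0.0551.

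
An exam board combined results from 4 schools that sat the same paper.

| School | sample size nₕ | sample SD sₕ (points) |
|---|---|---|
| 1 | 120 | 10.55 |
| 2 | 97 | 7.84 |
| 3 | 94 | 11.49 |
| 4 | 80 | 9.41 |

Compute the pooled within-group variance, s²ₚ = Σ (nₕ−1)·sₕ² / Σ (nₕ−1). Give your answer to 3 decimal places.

1: (120−1)·10.55² = 119·111.3025 = 13244.9975
2: (97−1)·7.84² = 96·61.4656 = 5900.6976
3: (94−1)·11.49² = 93·132.0201 = 12277.8693
4: (80−1)·9.41² = 79·88.5481 = 6995.2999
Numerator = 38418.8643; denominator = Σ(nₕ−1) = 387.
s²ₚ = 38418.8643/387 = 99.27355... → 99.274.

99.274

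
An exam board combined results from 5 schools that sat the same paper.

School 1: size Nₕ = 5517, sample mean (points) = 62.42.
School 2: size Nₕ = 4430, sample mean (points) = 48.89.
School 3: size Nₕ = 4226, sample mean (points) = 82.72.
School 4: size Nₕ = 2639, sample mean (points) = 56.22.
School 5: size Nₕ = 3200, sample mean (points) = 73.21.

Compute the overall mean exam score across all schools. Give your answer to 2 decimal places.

64.62

N = 20012; weights Wₕ = Nₕ/N = (0.2757, 0.2214, 0.2112, 0.1319, 0.1599).
x̄_st = Σ Wₕ·x̄ₕ = 0.2757·62.42 + 0.2214·48.89 + 0.2112·82.72 + 0.1319·56.22 + 0.1599·73.21 ≈ 64.6195...
→ 64.62.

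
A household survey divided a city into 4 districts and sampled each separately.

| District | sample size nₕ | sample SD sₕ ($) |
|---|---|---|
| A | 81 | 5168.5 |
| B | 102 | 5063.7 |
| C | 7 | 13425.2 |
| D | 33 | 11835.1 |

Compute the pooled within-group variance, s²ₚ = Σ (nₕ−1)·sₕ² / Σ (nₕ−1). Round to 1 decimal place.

A: (81−1)·5168.5² = 80·26713392.25 = 2137071380
B: (102−1)·5063.7² = 101·25641057.69 = 2589746826.69
C: (7−1)·13425.2² = 6·180235995.04 = 1081415970.24
D: (33−1)·11835.1² = 32·140069592.01 = 4482226944.32
Numerator = 10290461121.25; denominator = Σ(nₕ−1) = 219.
s²ₚ = 10290461121.25/219 = 46988406.946... → 46988406.9.

46988406.9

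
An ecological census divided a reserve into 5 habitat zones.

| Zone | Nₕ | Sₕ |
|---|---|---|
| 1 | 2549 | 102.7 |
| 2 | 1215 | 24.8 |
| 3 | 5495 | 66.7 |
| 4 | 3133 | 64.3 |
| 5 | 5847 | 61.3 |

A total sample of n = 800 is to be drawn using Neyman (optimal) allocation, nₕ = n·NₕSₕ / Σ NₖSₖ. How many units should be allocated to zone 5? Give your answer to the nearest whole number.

235

1: NₕSₕ = 2549·102.7 = 261782.3
2: NₕSₕ = 1215·24.8 = 30132
3: NₕSₕ = 5495·66.7 = 366516.5
4: NₕSₕ = 3133·64.3 = 201451.9
5: NₕSₕ = 5847·61.3 = 358421.1
Σ NₕSₕ = 1218303.8.
n_5 = 800·358421.1/1218303.8 = 235.357... → 235.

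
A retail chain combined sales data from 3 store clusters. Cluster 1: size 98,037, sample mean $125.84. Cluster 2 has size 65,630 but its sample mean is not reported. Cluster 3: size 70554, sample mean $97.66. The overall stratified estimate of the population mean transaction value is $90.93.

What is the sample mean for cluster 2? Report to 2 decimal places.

N = 98037 + 65630 + 70554 = 234221.
Overall total = μ·N = 90.93·234221 = 21297715.53.
Subtract the known strata: 98037·125.84 + 70554·97.66 = 19227279.72.
Remaining total for cluster 2: 21297715.53 − 19227279.72 = 2070435.81.
Divide by its size: 2070435.81 / 65630 = 31.5471... → 31.55.

31.55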